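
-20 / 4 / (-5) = 1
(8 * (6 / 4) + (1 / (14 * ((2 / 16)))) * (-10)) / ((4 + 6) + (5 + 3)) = 0.35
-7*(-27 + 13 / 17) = 3122 / 17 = 183.65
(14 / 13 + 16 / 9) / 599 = 334 / 70083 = 0.00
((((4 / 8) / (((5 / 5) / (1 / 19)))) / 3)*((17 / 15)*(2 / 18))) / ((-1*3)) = -17 / 46170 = -0.00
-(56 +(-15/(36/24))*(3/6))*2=-102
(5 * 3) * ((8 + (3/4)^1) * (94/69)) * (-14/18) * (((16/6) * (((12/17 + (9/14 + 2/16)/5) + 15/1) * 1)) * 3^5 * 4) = -2235288510/391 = -5716850.41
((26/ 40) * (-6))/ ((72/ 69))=-299/ 80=-3.74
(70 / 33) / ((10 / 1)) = 7 / 33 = 0.21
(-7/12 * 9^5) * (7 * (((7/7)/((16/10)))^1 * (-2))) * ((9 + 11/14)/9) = 10486665/32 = 327708.28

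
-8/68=-2/17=-0.12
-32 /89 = -0.36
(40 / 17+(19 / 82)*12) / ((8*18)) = 1789 / 50184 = 0.04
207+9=216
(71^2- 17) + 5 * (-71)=4669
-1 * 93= -93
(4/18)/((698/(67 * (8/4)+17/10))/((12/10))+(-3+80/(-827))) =2244478/12015957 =0.19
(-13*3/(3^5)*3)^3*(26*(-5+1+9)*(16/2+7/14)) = -2427685/19683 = -123.34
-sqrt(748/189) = -2 * sqrt(3927)/63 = -1.99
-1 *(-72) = 72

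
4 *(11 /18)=22 /9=2.44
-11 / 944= -0.01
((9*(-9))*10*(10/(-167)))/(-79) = -8100/13193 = -0.61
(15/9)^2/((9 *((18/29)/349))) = 253025/1458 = 173.54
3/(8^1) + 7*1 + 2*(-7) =-53/8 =-6.62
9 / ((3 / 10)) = 30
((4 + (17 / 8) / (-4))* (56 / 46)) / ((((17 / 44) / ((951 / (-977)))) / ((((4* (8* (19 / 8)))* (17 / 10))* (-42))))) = 6486301206 / 112355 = 57730.42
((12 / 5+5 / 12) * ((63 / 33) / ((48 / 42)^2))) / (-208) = -4459 / 225280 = -0.02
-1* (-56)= 56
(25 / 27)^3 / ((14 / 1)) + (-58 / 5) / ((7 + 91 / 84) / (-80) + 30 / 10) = -3025174057 / 766889046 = -3.94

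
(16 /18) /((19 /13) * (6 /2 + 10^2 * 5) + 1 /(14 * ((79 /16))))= 57512 /47566125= 0.00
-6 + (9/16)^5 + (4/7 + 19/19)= -32092513/7340032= -4.37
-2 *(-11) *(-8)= -176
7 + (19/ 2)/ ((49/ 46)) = 15.92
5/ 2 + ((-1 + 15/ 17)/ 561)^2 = 454771853/ 181908738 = 2.50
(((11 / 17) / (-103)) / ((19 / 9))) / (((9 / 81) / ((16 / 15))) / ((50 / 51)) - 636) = 15840 / 3384887867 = 0.00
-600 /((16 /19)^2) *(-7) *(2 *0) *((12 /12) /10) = 0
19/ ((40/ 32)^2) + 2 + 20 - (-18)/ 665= 113672/ 3325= 34.19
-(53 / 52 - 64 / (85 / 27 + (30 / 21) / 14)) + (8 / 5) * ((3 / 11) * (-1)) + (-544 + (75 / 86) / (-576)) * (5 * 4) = -160294021651 / 14757600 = -10861.79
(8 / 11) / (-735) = -8 / 8085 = -0.00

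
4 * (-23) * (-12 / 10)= 552 / 5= 110.40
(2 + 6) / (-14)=-4 / 7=-0.57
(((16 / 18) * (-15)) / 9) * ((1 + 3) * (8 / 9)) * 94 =-120320 / 243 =-495.14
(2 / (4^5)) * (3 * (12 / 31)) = 9 / 3968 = 0.00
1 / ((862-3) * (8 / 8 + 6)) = 1 / 6013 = 0.00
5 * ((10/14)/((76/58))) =725/266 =2.73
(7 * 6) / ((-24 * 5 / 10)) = -7 / 2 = -3.50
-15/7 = -2.14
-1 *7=-7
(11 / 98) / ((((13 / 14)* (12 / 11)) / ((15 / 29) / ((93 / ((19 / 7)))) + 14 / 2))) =2670833 / 3435978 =0.78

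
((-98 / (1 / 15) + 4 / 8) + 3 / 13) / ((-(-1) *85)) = -38201 / 2210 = -17.29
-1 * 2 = -2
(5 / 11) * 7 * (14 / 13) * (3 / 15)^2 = 98 / 715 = 0.14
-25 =-25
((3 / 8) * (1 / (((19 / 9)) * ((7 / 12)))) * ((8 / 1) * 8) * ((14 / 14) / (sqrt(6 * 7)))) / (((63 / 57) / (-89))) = -12816 * sqrt(42) / 343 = -242.15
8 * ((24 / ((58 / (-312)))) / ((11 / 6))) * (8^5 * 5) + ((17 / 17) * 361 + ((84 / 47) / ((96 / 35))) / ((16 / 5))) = -177134495517961 / 1919104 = -92300623.37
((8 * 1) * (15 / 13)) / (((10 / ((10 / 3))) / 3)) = 120 / 13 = 9.23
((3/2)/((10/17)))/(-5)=-51/100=-0.51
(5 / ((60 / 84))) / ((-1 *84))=-1 / 12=-0.08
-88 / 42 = -44 / 21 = -2.10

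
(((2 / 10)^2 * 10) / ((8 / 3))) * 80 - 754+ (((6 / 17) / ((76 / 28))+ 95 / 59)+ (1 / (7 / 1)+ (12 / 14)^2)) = -690429968 / 933793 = -739.38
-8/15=-0.53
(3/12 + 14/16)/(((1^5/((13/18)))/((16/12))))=13/12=1.08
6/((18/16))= 16/3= 5.33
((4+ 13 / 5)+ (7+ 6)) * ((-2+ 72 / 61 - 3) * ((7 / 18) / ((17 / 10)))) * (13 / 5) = -2077894 / 46665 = -44.53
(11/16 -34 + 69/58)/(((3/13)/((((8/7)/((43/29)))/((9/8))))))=-775060/8127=-95.37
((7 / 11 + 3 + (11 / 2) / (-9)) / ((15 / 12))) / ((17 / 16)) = 2.28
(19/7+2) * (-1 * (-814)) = 3837.43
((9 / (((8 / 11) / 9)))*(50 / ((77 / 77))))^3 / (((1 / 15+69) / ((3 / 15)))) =33156936140625 / 66304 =500074447.10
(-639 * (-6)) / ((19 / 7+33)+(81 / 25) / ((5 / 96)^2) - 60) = 8386875 / 2559611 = 3.28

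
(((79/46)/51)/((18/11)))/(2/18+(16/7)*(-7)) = -0.00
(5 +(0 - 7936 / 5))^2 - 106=62581271 / 25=2503250.84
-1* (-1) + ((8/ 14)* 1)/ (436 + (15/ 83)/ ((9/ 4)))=190271/ 190022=1.00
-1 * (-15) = 15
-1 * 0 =0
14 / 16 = 7 / 8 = 0.88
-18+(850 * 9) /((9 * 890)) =-17.04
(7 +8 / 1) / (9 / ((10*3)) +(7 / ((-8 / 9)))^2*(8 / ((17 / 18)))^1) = 1700 / 59569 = 0.03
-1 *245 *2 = -490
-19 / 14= -1.36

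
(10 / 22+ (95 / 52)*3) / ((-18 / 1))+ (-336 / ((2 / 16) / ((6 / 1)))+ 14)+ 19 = -165717515 / 10296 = -16095.33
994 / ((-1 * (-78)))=497 / 39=12.74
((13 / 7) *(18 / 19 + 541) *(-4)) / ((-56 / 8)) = 76492 / 133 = 575.13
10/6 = 5/3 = 1.67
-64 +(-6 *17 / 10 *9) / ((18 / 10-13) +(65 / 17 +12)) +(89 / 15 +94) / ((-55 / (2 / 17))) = -154457363 / 1837275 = -84.07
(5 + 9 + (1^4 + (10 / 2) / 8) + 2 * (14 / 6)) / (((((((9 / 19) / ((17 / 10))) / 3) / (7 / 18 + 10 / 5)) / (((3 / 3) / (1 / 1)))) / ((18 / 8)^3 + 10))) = 9259837967 / 829440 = 11163.96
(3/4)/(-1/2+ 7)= 3/26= 0.12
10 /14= 5 /7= 0.71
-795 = -795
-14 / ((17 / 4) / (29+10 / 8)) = -1694 / 17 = -99.65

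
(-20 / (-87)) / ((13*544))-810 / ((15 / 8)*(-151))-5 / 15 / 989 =65710582991 / 22970727624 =2.86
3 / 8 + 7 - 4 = 27 / 8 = 3.38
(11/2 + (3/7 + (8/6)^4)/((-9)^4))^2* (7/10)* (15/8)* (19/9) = 31822298864063851/379585297030464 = 83.83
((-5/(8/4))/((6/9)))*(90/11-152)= 11865/22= 539.32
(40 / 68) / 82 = 5 / 697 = 0.01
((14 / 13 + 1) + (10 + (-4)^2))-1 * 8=261 / 13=20.08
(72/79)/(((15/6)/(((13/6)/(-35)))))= -0.02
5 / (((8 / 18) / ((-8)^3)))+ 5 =-5755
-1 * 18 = -18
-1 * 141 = -141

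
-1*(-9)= 9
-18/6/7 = -3/7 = -0.43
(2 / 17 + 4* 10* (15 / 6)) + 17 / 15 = 101.25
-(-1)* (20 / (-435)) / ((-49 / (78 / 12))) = 26 / 4263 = 0.01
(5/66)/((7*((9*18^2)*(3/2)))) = 5/2020788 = 0.00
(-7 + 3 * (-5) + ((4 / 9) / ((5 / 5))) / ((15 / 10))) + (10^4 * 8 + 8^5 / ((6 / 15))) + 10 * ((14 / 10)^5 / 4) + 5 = 5464690039 / 33750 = 161916.74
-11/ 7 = -1.57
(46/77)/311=46/23947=0.00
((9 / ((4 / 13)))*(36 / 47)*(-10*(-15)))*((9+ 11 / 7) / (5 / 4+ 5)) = 1870128 / 329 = 5684.28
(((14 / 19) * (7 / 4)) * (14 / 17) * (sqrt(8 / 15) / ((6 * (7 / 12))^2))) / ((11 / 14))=784 * sqrt(30) / 53295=0.08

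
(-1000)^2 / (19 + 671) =100000 / 69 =1449.28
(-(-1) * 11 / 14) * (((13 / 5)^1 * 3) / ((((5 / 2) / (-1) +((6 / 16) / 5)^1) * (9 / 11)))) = -6292 / 2037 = -3.09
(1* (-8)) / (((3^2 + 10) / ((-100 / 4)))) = 200 / 19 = 10.53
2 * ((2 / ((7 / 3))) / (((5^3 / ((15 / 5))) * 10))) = 18 / 4375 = 0.00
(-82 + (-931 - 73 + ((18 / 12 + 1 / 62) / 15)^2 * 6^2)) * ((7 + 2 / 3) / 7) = -599893222 / 504525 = -1189.03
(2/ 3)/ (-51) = -2/ 153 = -0.01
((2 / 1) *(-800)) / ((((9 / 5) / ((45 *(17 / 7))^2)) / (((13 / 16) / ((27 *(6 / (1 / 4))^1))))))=-11740625 / 882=-13311.37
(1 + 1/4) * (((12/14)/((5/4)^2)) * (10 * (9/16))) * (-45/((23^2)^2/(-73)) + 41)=158.19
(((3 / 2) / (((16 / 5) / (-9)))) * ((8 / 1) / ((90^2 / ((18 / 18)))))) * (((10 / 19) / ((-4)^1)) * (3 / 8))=1 / 4864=0.00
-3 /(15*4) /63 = -0.00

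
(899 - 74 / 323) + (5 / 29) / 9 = 75770698 / 84303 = 898.79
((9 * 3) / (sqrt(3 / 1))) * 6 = 93.53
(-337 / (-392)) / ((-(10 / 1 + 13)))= -0.04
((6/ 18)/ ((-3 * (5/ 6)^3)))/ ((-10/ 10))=24/ 125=0.19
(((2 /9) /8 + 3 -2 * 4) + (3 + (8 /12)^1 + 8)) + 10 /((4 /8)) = 26.69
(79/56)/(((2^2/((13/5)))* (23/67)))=68809/25760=2.67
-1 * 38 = -38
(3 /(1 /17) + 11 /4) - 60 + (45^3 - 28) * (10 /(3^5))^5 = -21145776436075 /3389154437772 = -6.24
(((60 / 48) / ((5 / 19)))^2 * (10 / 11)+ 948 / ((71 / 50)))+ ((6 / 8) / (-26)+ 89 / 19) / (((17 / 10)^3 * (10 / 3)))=5219469911105 / 7582016728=688.40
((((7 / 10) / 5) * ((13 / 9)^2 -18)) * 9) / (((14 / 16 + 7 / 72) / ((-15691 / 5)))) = 40451398 / 625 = 64722.24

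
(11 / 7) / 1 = 11 / 7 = 1.57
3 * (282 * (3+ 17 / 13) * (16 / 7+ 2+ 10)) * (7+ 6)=676800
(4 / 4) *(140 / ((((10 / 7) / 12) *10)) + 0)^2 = 345744 / 25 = 13829.76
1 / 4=0.25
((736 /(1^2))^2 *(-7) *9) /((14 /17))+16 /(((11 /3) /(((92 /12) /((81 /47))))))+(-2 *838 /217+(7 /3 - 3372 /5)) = -40061889326629 /966735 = -41440404.38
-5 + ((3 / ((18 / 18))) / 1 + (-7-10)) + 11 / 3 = -46 / 3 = -15.33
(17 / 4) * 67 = 1139 / 4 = 284.75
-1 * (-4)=4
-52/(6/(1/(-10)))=13/15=0.87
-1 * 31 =-31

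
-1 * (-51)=51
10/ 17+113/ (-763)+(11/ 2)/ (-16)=40007/ 415072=0.10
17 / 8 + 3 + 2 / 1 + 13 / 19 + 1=1339 / 152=8.81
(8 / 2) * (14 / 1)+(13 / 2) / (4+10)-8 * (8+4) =-1107 / 28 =-39.54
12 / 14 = 6 / 7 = 0.86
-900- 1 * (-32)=-868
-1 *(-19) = 19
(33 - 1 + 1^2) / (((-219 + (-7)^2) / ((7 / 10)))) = -231 / 1700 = -0.14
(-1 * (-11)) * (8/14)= 6.29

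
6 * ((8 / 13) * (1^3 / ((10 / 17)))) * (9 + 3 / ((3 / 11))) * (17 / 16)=1734 / 13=133.38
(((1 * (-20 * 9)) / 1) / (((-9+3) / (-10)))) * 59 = -17700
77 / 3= 25.67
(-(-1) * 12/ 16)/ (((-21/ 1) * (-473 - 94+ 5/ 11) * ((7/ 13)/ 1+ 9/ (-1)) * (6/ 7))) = -13/ 1495680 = -0.00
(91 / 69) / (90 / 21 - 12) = -637 / 3726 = -0.17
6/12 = 1/2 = 0.50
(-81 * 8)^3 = -272097792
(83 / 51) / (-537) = -83 / 27387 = -0.00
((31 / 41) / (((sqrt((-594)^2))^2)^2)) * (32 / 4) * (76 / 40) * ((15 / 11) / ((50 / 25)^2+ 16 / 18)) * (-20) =-2945 / 5718620166732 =-0.00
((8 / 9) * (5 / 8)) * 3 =5 / 3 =1.67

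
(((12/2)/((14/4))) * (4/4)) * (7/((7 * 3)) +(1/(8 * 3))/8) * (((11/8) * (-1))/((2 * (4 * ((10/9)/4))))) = -1287/3584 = -0.36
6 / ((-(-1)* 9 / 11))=22 / 3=7.33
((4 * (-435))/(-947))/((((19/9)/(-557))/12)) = -104671440/17993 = -5817.34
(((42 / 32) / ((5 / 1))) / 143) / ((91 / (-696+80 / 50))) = -651 / 46475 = -0.01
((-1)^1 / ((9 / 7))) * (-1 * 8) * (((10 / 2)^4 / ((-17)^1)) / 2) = -17500 / 153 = -114.38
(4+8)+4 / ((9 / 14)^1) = 164 / 9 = 18.22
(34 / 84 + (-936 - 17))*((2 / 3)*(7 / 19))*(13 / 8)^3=-1003.97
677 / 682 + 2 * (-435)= -592663 / 682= -869.01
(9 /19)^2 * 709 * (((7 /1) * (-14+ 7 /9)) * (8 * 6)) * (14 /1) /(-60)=297660888 /1805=164909.08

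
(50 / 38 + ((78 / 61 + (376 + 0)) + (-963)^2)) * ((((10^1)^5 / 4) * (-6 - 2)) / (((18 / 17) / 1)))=-1827941085400000 / 10431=-175241212290.29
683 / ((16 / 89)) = 60787 / 16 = 3799.19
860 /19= 45.26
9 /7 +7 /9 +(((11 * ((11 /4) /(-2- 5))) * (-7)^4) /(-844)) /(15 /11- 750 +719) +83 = 5869225205 /69336288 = 84.65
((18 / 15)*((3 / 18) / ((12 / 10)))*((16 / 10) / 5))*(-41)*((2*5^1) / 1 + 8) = -984 / 25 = -39.36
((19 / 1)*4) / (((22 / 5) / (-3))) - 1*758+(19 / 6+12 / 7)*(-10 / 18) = -3378499 / 4158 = -812.53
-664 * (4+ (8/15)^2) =-640096/225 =-2844.87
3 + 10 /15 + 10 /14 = 92 /21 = 4.38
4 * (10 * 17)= 680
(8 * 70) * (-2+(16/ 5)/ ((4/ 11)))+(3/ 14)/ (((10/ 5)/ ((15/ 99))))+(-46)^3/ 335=362931627/ 103180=3517.46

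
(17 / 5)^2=289 / 25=11.56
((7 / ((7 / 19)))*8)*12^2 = 21888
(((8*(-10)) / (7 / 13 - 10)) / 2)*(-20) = -10400 / 123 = -84.55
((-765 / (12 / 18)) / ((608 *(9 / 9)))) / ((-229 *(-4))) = -2295 / 1113856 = -0.00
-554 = -554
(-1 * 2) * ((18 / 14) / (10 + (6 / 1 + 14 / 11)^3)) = -11979 / 1838585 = -0.01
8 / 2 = 4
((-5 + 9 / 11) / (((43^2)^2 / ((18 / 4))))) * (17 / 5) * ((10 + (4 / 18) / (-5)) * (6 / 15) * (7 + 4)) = -350336 / 427350125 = -0.00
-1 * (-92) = 92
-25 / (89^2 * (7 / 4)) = -100 / 55447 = -0.00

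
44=44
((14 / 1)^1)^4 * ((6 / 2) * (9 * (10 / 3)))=3457440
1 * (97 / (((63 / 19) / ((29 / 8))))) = 53447 / 504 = 106.05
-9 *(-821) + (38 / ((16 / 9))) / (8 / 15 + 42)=37716021 / 5104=7389.50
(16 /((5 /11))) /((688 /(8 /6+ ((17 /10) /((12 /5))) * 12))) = 649 /1290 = 0.50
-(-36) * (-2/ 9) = -8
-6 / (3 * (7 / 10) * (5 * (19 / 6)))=-24 / 133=-0.18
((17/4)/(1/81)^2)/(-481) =-111537/1924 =-57.97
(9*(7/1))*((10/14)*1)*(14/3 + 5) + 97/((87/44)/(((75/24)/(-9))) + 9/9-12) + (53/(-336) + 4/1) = 667984741/1542576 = 433.03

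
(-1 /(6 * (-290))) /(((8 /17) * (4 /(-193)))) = -3281 /55680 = -0.06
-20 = -20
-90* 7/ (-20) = 63/ 2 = 31.50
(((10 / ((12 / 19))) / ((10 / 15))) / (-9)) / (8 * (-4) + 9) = 95 / 828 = 0.11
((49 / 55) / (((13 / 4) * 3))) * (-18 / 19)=-1176 / 13585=-0.09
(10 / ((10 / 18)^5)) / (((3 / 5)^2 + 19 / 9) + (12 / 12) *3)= 1062882 / 30775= 34.54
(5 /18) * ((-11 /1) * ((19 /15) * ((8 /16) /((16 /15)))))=-1045 /576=-1.81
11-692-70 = -751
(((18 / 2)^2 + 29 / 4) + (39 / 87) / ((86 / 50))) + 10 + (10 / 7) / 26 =44739701 / 453908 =98.57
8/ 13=0.62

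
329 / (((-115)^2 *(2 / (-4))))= -658 / 13225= -0.05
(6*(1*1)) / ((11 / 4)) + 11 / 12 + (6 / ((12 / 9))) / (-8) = 1339 / 528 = 2.54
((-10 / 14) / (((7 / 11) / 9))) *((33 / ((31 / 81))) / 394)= -1323135 / 598486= -2.21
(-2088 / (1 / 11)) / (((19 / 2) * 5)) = -45936 / 95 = -483.54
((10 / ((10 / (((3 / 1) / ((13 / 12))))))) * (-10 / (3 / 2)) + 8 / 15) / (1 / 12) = -13984 / 65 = -215.14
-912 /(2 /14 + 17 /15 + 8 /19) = -909720 /1693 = -537.34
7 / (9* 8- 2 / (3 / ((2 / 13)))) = 273 / 2804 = 0.10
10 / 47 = 0.21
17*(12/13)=15.69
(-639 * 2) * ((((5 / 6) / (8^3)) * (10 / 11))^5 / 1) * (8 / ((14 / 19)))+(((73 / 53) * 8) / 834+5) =4944151778113831550097269 / 986224342267739454308352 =5.01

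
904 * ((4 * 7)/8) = 3164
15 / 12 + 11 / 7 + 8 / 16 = 93 / 28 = 3.32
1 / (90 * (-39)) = -1 / 3510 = -0.00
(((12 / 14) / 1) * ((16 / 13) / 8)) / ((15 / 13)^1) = 4 / 35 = 0.11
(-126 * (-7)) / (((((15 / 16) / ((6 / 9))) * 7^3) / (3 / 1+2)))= 64 / 7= 9.14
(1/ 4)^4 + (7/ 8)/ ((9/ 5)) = 1129/ 2304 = 0.49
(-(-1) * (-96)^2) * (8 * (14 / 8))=129024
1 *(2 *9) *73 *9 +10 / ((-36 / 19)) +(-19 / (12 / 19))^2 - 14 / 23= 14048533 / 1104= 12725.12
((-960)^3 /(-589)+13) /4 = 884743657 /2356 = 375527.87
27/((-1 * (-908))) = 27/908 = 0.03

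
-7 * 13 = -91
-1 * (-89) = 89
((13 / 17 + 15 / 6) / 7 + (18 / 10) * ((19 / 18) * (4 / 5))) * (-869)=-10270711 / 5950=-1726.17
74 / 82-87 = -3530 / 41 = -86.10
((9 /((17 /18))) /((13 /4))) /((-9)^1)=-72 /221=-0.33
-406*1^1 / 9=-406 / 9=-45.11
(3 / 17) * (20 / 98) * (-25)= -750 / 833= -0.90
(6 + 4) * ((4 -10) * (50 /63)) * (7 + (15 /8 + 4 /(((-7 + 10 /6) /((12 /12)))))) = -8125 /21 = -386.90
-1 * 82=-82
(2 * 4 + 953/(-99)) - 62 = -6299/99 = -63.63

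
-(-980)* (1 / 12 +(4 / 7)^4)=27365 / 147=186.16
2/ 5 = 0.40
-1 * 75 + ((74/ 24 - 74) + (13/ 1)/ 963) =-562019/ 3852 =-145.90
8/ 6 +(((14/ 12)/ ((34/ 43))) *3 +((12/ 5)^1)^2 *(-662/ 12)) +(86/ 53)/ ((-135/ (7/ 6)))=-2277110971/ 7298100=-312.01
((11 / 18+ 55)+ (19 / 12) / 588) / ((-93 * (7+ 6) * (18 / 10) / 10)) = -9810275 / 38388168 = -0.26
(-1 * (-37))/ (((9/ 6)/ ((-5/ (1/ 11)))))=-4070/ 3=-1356.67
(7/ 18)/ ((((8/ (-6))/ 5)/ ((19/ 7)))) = -95/ 24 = -3.96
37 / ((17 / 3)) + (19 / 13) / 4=6095 / 884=6.89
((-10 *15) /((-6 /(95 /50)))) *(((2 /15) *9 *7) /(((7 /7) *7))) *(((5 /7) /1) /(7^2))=285 /343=0.83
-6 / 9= -2 / 3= -0.67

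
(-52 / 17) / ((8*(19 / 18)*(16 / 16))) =-117 / 323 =-0.36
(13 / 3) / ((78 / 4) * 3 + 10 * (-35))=-0.01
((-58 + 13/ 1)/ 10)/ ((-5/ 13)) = 117/ 10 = 11.70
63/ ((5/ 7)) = 441/ 5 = 88.20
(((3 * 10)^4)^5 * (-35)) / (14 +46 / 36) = -8786696690520000000000000000000 / 11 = -798790608229090909090909100000.00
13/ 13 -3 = -2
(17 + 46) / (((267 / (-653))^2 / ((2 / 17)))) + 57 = 13645175 / 134657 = 101.33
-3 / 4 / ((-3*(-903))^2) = -1 / 9784908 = -0.00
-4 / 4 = -1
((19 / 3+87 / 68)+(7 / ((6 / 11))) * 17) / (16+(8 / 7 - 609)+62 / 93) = -24801 / 64940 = -0.38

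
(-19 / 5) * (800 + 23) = -15637 / 5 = -3127.40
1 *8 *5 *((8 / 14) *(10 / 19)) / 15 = 320 / 399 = 0.80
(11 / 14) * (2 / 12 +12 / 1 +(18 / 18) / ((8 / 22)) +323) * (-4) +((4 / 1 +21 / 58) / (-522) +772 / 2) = -143272849 / 211932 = -676.03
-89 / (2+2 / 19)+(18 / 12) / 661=-1117691 / 26440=-42.27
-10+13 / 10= -87 / 10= -8.70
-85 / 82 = -1.04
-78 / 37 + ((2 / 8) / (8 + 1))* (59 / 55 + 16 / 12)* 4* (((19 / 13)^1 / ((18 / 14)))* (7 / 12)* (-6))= -40779679 / 12857130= -3.17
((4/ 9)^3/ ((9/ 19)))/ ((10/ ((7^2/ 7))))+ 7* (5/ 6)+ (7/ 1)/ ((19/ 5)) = 9729853/ 1246590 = 7.81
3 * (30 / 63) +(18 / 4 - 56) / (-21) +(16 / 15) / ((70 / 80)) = 51 / 10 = 5.10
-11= -11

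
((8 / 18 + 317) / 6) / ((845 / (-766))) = -1094231 / 22815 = -47.96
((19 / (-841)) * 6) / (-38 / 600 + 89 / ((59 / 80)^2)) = -119050200 / 143654457101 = -0.00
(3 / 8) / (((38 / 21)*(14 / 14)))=63 / 304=0.21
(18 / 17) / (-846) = -1 / 799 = -0.00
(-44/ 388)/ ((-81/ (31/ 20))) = 341/ 157140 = 0.00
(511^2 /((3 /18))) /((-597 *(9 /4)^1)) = -2088968 /1791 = -1166.37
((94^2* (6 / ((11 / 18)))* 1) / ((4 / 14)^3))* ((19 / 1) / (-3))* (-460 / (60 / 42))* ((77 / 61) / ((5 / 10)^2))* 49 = 114479025813936 / 61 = 1876705341212.07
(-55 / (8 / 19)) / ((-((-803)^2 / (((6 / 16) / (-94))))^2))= 855 / 170999627417884672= 0.00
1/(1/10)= 10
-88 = -88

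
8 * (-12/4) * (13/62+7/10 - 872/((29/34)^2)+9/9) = 3743904576/130355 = 28720.84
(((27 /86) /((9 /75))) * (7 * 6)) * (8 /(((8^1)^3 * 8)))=4725 /22016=0.21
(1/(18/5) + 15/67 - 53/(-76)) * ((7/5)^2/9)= 2692501/10311300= 0.26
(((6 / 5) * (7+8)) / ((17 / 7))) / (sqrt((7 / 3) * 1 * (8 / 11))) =9 * sqrt(462) / 34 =5.69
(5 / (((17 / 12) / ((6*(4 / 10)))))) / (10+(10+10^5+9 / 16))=768 / 9068531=0.00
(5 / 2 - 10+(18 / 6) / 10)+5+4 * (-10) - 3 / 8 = -1703 / 40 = -42.58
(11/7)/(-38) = -0.04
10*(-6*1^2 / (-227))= 60 / 227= 0.26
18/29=0.62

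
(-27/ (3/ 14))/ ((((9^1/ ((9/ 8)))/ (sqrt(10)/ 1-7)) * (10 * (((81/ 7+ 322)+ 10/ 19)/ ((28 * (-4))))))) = -821142/ 222175+ 117306 * sqrt(10)/ 222175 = -2.03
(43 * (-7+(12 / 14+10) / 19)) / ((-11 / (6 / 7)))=11610 / 539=21.54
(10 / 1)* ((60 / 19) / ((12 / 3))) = 150 / 19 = 7.89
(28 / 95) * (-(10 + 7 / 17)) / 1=-4956 / 1615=-3.07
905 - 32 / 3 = 2683 / 3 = 894.33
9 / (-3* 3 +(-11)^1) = -0.45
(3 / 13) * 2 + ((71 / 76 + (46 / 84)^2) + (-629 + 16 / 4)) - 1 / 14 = -67902455 / 108927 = -623.38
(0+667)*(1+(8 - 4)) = 3335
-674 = -674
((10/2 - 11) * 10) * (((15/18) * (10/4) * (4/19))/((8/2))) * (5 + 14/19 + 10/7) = -119125/2527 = -47.14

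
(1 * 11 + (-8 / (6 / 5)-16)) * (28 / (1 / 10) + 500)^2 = -7098000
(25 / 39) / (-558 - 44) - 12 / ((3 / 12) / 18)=-20285017 / 23478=-864.00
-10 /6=-5 /3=-1.67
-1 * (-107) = 107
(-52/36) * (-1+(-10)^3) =13013/9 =1445.89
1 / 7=0.14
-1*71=-71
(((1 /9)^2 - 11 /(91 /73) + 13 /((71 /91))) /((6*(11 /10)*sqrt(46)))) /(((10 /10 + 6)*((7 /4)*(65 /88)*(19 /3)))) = 65732816*sqrt(46) /145681910829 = 0.00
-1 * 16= -16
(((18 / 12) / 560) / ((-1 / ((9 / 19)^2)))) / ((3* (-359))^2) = -0.00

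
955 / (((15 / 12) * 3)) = 764 / 3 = 254.67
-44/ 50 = -22/ 25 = -0.88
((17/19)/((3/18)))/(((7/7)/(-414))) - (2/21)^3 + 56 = -381219956/175959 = -2166.53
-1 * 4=-4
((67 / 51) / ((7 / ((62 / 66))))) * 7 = 2077 / 1683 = 1.23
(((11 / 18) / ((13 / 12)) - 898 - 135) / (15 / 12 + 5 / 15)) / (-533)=161060 / 131651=1.22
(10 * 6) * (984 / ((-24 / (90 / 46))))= -110700 / 23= -4813.04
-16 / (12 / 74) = -296 / 3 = -98.67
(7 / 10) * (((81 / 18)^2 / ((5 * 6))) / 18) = 21 / 800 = 0.03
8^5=32768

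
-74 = -74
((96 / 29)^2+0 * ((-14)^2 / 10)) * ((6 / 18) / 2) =1536 / 841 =1.83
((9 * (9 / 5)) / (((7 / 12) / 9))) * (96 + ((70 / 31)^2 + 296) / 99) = 261681840 / 10571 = 24754.69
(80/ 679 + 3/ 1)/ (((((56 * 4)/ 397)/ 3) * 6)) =840449/ 304192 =2.76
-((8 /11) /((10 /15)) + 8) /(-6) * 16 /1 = 800 /33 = 24.24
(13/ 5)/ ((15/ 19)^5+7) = 32189287/ 90460340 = 0.36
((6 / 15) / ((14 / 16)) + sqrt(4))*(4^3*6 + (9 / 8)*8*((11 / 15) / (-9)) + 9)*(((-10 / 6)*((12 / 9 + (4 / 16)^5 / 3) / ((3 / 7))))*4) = -259147541 / 12960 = -19995.95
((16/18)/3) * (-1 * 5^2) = -7.41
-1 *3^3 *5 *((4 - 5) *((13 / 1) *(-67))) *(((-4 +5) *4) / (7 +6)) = -36180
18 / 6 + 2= 5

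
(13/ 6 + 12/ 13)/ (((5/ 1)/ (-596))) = -71818/ 195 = -368.30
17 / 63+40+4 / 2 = 2663 / 63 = 42.27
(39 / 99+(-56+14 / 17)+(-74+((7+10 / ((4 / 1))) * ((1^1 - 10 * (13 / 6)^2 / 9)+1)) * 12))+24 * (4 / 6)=-479.41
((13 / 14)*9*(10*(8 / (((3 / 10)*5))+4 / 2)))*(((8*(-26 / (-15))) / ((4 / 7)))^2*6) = 10826816 / 5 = 2165363.20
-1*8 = -8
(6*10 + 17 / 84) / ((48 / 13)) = 16.30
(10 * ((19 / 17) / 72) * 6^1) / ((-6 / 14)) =-665 / 306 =-2.17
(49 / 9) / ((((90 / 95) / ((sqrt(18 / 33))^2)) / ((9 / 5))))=931 / 165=5.64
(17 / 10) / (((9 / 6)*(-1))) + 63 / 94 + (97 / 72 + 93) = 1588519 / 16920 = 93.88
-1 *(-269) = 269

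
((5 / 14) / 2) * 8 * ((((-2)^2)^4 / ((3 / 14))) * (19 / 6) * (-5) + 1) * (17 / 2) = -14469635 / 63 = -229676.75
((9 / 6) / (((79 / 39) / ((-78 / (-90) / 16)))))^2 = 257049 / 159769600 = 0.00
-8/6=-4/3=-1.33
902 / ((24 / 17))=7667 / 12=638.92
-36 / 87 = -0.41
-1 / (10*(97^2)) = -1 / 94090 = -0.00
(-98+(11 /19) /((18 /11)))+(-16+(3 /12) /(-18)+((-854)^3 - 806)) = -284013573349 /456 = -622836783.66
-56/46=-28/23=-1.22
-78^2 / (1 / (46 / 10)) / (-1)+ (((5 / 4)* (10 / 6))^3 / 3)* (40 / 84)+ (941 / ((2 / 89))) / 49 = 54948265303 / 1905120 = 28842.42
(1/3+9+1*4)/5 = 8/3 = 2.67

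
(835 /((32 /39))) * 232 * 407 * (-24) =-2306188170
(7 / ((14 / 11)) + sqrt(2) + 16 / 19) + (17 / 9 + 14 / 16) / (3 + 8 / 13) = sqrt(2) + 456925 / 64296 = 8.52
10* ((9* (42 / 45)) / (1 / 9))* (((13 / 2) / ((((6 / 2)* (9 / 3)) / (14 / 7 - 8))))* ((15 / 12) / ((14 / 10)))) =-2925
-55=-55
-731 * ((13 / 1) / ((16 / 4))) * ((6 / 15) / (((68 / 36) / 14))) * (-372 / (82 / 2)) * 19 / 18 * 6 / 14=5926518 / 205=28909.84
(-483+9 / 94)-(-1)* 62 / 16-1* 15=-185755 / 376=-494.03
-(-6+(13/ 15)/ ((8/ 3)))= 227/ 40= 5.68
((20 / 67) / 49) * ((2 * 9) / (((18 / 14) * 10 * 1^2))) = 4 / 469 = 0.01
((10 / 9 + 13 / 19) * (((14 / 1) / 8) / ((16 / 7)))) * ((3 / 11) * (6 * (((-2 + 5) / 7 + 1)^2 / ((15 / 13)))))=19955 / 5016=3.98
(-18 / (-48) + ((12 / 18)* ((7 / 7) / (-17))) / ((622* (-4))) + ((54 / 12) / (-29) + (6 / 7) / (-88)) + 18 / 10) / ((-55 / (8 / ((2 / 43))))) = -122452051633 / 19479687150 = -6.29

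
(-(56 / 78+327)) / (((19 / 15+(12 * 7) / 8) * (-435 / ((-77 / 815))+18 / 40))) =-0.01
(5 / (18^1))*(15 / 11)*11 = 25 / 6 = 4.17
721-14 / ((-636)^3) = 92742033895 / 128629728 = 721.00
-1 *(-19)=19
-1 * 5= -5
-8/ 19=-0.42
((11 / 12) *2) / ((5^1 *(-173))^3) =-11 / 3883287750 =-0.00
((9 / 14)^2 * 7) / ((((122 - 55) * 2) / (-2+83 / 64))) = -3645 / 240128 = -0.02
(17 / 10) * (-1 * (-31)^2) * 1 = -16337 / 10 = -1633.70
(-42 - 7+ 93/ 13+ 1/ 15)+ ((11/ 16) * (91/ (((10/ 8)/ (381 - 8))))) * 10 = 72791441/ 390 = 186644.72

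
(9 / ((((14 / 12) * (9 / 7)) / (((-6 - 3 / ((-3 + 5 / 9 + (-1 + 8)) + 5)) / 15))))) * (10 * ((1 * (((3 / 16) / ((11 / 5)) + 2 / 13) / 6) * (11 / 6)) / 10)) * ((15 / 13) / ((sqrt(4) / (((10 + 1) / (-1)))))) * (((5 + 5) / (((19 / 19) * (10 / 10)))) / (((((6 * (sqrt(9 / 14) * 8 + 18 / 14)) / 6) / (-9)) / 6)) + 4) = 31583233 / 1249924 - 68611851 * sqrt(14) / 2499848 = -77.43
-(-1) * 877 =877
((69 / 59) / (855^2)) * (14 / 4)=161 / 28753650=0.00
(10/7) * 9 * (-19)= -244.29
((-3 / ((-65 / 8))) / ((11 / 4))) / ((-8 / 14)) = -168 / 715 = -0.23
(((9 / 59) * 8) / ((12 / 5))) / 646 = 15 / 19057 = 0.00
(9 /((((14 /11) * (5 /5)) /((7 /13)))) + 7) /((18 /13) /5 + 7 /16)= 11240 /743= 15.13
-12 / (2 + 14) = -3 / 4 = -0.75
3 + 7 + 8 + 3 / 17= 309 / 17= 18.18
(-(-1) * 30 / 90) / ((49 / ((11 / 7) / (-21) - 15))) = -2216 / 21609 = -0.10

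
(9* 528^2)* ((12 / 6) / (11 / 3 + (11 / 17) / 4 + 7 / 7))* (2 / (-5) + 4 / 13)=-6142169088 / 64025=-95933.92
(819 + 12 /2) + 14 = 839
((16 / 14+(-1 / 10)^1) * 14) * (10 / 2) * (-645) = -47085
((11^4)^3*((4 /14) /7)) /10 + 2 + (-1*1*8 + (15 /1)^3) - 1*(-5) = 3138429203351 /245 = 12809915115.72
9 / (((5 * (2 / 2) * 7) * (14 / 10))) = 9 / 49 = 0.18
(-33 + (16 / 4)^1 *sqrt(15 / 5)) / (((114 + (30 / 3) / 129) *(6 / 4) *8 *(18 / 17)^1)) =-8041 / 353184 + 731 *sqrt(3) / 264888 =-0.02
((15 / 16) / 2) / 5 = 3 / 32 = 0.09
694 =694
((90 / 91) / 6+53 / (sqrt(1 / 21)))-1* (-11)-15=-349 / 91+53* sqrt(21)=239.04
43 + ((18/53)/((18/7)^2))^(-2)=1013359/2401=422.06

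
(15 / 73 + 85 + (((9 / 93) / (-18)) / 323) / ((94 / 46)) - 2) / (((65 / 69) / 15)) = 1183415246745 / 893219678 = 1324.89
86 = 86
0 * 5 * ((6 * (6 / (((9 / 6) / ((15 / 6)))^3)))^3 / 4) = 0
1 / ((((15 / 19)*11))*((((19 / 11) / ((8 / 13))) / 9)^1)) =24 / 65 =0.37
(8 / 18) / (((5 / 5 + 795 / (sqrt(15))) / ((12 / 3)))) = -8 / 189603 + 424 * sqrt(15) / 189603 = 0.01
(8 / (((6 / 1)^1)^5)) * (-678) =-113 / 162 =-0.70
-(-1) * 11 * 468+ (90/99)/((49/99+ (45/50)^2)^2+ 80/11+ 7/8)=4970273633028/965459311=5148.09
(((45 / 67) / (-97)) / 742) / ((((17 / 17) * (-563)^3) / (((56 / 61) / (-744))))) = -15 / 232471177633071038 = -0.00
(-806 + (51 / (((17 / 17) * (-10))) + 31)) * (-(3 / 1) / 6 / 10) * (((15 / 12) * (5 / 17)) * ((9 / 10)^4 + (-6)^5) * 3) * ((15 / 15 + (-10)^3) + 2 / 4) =3633868474635249 / 10880000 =333995264.21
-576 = -576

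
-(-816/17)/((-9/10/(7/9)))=-1120/27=-41.48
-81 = -81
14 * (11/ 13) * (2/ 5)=308/ 65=4.74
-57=-57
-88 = -88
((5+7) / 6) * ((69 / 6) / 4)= 23 / 4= 5.75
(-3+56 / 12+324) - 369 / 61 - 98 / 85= 4953716 / 15555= 318.46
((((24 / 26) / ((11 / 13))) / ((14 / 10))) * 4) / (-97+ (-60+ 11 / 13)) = -312 / 15631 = -0.02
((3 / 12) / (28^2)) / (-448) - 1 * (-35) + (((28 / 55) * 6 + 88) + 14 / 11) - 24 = 103.33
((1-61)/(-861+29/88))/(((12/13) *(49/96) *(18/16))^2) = 1218314240/4909932153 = 0.25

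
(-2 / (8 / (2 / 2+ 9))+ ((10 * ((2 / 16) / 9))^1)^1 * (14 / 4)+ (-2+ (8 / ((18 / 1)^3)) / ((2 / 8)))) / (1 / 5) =-116885 / 5832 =-20.04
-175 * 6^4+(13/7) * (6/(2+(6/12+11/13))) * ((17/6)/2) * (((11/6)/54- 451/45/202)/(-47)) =-1062171357604501/4683295260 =-226800.00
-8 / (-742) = 4 / 371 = 0.01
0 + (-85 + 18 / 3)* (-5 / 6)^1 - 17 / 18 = 584 / 9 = 64.89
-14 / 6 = -7 / 3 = -2.33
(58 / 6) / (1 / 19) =551 / 3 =183.67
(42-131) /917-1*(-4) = 3579 /917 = 3.90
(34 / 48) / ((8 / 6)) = 17 / 32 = 0.53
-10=-10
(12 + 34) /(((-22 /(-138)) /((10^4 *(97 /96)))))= 2915511.36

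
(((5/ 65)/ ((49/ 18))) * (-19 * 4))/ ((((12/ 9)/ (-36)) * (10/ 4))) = 73872/ 3185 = 23.19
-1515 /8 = -189.38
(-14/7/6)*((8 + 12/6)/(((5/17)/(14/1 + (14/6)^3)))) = -24514/81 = -302.64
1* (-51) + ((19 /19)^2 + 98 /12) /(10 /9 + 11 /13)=-46.32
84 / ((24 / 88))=308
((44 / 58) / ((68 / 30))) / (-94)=-165 / 46342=-0.00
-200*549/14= -54900/7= -7842.86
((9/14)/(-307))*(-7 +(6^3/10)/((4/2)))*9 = -1539/21490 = -0.07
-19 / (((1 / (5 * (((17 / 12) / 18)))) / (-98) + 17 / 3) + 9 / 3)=-237405 / 107966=-2.20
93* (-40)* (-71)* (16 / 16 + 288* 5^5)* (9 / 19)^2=19254369393720 / 361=53336203306.70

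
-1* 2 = -2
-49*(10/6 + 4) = -833/3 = -277.67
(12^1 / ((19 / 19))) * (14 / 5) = 168 / 5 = 33.60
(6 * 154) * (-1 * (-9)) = 8316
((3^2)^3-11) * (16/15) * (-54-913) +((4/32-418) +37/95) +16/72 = -5068510657/6840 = -741010.33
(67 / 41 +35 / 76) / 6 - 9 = -161737 / 18696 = -8.65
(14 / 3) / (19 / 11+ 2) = 154 / 123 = 1.25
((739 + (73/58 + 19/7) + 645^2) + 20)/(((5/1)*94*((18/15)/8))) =169215917/28623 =5911.89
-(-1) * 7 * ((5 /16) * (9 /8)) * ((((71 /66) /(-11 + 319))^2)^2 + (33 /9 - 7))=-2845950602847559195 /346934930648334336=-8.20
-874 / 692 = -437 / 346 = -1.26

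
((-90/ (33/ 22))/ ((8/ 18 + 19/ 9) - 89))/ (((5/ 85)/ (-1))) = -4590/ 389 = -11.80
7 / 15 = 0.47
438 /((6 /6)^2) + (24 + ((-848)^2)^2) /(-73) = -517110530866 /73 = -7083705902.27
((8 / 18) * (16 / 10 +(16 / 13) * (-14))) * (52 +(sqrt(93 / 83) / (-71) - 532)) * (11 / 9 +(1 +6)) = 300736 * sqrt(7719) / 31026645 +9623552 / 351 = 27418.38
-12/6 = -2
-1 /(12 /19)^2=-2.51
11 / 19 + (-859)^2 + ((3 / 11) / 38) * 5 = 308434515 / 418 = 737881.61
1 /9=0.11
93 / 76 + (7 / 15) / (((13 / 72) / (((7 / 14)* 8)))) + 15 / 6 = 69467 / 4940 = 14.06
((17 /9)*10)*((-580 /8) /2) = -684.72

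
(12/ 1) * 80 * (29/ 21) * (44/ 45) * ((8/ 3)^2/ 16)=326656/ 567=576.11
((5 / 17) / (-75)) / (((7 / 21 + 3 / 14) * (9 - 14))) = 14 / 9775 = 0.00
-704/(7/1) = -704/7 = -100.57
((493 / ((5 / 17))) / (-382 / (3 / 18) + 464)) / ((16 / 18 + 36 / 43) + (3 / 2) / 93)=-0.53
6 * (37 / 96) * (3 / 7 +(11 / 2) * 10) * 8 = 7178 / 7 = 1025.43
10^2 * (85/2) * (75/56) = 159375/28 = 5691.96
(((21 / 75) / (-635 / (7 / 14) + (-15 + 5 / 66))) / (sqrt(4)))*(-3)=99 / 302875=0.00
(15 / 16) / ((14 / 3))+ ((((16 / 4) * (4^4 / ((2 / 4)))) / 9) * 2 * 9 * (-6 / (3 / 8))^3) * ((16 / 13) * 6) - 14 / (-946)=-170647640307583 / 1377376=-123893287.17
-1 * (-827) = 827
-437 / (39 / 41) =-17917 / 39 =-459.41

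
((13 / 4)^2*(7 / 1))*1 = 1183 / 16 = 73.94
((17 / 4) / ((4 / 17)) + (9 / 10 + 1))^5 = 10387823949447757 / 3276800000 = 3170112.29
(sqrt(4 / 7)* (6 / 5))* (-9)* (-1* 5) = 108* sqrt(7) / 7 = 40.82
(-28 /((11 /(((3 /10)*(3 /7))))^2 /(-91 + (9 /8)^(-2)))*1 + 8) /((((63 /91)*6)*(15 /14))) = 2297191 /1225125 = 1.88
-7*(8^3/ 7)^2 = -262144/ 7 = -37449.14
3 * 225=675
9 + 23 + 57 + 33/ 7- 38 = 390/ 7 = 55.71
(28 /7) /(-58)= -2 /29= -0.07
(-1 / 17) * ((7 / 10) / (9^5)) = -7 / 10038330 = -0.00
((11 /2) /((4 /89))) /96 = 979 /768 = 1.27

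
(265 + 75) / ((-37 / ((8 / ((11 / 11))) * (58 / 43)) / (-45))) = 7099200 / 1591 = 4462.10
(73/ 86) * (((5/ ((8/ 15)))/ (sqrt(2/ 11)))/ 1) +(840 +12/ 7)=5475 * sqrt(22)/ 1376 +5892/ 7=860.38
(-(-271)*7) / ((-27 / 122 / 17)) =-3934378 / 27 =-145717.70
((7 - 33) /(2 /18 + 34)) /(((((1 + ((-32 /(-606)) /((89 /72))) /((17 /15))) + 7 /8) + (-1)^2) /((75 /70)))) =-2145494520 /7652114071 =-0.28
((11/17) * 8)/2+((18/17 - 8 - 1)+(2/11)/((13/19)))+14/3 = -3067/7293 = -0.42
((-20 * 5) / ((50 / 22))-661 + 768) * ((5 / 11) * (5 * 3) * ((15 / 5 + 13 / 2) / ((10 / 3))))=53865 / 44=1224.20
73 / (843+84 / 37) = 2701 / 31275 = 0.09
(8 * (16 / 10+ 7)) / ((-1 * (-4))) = 86 / 5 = 17.20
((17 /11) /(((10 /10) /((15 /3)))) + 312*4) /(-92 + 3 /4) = -13.76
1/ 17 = 0.06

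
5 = 5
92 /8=11.50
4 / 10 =2 / 5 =0.40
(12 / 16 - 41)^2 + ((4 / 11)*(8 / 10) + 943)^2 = 43144621601 / 48400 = 891417.80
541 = 541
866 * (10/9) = 8660/9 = 962.22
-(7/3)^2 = -49/9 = -5.44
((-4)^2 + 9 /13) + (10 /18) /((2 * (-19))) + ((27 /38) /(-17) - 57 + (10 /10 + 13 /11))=-38.18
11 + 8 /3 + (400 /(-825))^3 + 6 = 702665 /35937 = 19.55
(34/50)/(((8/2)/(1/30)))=17/3000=0.01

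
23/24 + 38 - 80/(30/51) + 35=-62.04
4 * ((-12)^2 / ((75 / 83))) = 15936 / 25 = 637.44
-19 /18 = -1.06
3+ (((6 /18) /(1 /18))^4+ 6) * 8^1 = 10419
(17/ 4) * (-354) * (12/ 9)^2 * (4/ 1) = -32096/ 3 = -10698.67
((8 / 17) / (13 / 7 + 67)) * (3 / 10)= 0.00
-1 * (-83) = 83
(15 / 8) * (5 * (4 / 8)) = 75 / 16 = 4.69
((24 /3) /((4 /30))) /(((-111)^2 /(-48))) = -320 /1369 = -0.23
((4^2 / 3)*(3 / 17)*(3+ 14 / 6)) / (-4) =-64 / 51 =-1.25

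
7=7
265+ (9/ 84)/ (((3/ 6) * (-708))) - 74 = 631063/ 3304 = 191.00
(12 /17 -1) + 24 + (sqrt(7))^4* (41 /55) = 56318 /935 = 60.23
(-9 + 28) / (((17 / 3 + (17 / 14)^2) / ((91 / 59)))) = 4116 / 1003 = 4.10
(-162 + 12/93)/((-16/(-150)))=-188175/124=-1517.54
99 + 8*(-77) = -517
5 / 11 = 0.45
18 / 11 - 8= -70 / 11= -6.36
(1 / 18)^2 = 1 / 324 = 0.00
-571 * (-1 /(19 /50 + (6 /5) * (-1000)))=-28550 /59981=-0.48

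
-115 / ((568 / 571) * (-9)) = 65665 / 5112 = 12.85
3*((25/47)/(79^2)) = 75/293327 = 0.00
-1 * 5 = -5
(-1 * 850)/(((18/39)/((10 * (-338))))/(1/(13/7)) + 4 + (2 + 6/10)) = -402220/3123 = -128.79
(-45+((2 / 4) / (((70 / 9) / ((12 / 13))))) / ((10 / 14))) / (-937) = 14598 / 304525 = 0.05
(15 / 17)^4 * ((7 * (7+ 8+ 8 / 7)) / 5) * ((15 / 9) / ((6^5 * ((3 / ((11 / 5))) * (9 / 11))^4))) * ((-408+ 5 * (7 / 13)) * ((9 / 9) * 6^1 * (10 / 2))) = -638143173353785 / 27697165866864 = -23.04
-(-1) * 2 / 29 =2 / 29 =0.07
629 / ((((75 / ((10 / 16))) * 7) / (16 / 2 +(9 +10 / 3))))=38369 / 2520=15.23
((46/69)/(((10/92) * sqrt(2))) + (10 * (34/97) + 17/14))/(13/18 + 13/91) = 10.47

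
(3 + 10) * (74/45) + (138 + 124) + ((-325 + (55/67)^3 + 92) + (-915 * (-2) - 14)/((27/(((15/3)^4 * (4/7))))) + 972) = 7118058594536/284221035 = 25044.09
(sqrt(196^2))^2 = 38416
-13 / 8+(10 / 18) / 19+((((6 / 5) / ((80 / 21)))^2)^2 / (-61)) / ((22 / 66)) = -26640681268993 / 16689600000000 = -1.60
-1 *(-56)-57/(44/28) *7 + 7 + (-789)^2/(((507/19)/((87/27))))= 418168609/5577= 74980.92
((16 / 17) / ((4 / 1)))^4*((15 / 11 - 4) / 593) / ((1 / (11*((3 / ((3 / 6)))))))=-44544 / 49527953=-0.00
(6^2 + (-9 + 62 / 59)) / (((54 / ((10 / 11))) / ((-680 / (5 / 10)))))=-11254000 / 17523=-642.24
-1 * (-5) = 5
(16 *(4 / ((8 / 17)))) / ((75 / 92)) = 12512 / 75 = 166.83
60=60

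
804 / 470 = 402 / 235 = 1.71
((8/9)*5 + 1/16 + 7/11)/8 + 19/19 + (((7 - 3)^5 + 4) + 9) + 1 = 13174355/12672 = 1039.64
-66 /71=-0.93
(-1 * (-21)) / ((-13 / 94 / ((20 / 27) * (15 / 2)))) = -32900 / 39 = -843.59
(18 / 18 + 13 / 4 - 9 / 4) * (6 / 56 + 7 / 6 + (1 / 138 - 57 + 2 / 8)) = -17861 / 161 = -110.94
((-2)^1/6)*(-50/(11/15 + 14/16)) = 2000/193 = 10.36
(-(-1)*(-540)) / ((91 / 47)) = -25380 / 91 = -278.90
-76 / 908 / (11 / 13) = -247 / 2497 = -0.10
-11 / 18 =-0.61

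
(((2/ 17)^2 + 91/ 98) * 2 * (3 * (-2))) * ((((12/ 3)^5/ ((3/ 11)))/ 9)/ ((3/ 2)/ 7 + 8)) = -57266176/ 99705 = -574.36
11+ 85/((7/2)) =247/7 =35.29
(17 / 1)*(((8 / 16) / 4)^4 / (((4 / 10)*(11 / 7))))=595 / 90112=0.01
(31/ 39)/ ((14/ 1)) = 31/ 546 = 0.06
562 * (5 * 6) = 16860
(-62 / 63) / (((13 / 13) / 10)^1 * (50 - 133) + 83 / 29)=17980 / 99351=0.18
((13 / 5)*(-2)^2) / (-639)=-52 / 3195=-0.02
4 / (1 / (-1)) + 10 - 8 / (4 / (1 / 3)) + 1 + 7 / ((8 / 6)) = 11.58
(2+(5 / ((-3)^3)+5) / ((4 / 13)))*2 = 953 / 27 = 35.30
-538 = -538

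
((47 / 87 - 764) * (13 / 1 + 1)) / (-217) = 132842 / 2697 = 49.26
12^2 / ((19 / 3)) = 432 / 19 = 22.74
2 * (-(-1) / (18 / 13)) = 13 / 9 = 1.44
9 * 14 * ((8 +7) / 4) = 945 / 2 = 472.50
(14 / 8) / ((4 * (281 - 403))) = -0.00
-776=-776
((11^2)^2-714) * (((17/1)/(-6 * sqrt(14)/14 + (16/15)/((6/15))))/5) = 6392493 * sqrt(14)/1430 + 19887756/715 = 44541.28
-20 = -20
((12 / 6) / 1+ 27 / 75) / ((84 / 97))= 5723 / 2100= 2.73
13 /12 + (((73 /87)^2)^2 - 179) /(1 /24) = -327164255419 /76386348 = -4283.02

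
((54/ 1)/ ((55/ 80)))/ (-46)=-432/ 253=-1.71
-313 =-313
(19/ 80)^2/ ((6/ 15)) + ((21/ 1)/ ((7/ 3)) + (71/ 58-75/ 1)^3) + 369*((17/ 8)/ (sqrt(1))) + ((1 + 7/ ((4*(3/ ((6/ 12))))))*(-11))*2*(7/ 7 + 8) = -25037738820531/ 62435840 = -401015.49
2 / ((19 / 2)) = 4 / 19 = 0.21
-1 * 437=-437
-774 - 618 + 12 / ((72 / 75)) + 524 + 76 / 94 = -80341 / 94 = -854.69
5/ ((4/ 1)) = 5/ 4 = 1.25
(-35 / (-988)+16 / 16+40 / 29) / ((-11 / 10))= -345935 / 157586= -2.20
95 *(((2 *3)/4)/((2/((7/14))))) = 285/8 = 35.62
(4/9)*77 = 308/9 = 34.22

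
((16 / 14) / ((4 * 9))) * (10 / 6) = 10 / 189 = 0.05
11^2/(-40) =-3.02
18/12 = 1.50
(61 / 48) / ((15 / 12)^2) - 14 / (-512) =16141 / 19200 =0.84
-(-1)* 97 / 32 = 97 / 32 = 3.03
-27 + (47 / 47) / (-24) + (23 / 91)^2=-5361673 / 198744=-26.98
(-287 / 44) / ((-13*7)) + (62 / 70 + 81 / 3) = 27.96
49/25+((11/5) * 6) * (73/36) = 4309/150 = 28.73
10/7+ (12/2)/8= 61/28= 2.18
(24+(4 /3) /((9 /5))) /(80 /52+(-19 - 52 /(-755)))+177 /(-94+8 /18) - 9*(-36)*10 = 12561247965001 /3880898406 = 3236.69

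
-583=-583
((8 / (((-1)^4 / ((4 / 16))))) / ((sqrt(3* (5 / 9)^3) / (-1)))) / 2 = -9* sqrt(15) / 25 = -1.39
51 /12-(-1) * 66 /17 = 553 /68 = 8.13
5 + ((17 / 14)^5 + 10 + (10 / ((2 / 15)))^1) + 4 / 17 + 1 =93.88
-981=-981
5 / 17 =0.29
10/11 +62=692/11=62.91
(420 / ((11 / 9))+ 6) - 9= 3747 / 11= 340.64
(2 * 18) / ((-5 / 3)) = -108 / 5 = -21.60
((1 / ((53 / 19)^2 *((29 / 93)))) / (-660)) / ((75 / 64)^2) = -11459584 / 25201996875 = -0.00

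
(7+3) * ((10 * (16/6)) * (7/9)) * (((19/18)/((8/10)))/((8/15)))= 83125/162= 513.12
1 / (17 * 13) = 1 / 221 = 0.00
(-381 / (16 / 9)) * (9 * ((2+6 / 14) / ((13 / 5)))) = -2623185 / 1456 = -1801.64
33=33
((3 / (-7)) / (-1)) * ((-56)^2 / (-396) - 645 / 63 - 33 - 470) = -361162 / 1617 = -223.35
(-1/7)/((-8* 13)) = 1/728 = 0.00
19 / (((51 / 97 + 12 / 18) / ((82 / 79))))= 453378 / 27413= 16.54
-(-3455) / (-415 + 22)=-3455 / 393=-8.79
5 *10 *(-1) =-50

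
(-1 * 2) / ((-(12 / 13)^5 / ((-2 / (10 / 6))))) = -371293 / 103680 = -3.58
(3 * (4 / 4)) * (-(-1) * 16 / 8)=6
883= 883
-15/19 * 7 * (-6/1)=33.16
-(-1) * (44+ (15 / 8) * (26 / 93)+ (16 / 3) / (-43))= 710225 / 15996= 44.40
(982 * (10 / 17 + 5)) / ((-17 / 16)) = -5164.84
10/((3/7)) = 70/3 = 23.33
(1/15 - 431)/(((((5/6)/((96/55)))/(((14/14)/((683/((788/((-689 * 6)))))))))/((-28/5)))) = -4563894272/3235285625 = -1.41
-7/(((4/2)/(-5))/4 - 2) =10/3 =3.33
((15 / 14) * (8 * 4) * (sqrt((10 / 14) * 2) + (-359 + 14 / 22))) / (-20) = 47304 / 77 - 12 * sqrt(70) / 49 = 612.29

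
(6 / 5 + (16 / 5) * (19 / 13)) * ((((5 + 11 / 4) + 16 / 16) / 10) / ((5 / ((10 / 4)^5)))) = 167125 / 1664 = 100.44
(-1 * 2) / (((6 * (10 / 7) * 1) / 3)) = -7 / 10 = -0.70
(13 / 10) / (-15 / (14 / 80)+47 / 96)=-4368 / 286355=-0.02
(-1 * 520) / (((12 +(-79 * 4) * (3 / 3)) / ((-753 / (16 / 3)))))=-146835 / 608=-241.50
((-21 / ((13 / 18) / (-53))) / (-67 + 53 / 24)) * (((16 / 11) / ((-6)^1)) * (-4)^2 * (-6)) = -123088896 / 222365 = -553.54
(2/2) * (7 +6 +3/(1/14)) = 55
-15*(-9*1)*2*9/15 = 162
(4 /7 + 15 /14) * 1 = 23 /14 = 1.64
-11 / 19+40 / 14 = 303 / 133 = 2.28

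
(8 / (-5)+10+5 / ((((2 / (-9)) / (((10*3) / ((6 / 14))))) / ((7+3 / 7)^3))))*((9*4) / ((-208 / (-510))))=-36302755689 / 637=-56990197.31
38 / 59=0.64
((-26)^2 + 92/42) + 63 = 15565/21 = 741.19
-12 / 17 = -0.71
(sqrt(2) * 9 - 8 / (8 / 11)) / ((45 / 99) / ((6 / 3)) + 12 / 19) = -4598 / 359 + 3762 * sqrt(2) / 359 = 2.01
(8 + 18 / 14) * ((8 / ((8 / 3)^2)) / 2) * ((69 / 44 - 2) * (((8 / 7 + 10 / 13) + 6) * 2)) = -38475 / 1078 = -35.69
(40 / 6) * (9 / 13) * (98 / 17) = 5880 / 221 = 26.61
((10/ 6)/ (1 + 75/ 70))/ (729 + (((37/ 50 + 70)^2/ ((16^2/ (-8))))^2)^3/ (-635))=-11652300800000000000000000000000000/ 333533880772392215883309419767284326167671447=-0.00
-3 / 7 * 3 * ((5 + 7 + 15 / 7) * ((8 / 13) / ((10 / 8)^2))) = -114048 / 15925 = -7.16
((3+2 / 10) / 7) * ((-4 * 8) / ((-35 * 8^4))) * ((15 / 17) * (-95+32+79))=6 / 4165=0.00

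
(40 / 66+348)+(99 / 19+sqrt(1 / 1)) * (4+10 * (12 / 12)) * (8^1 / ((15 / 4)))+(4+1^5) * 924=5154.09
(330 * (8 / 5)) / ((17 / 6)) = 3168 / 17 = 186.35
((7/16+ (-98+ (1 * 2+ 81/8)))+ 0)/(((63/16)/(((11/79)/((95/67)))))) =-1007479/472815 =-2.13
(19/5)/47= 0.08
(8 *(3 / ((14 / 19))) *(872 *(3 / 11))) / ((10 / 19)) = 5666256 / 385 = 14717.55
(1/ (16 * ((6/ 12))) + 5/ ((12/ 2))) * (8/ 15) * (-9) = -4.60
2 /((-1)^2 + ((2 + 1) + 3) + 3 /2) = 0.24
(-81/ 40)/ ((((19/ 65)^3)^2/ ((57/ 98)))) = -3665358084375/ 1941261616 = -1888.13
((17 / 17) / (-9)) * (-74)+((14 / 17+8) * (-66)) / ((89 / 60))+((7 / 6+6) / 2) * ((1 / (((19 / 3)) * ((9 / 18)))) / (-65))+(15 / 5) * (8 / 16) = -6439104203 / 16816995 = -382.89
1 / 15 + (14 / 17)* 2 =437 / 255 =1.71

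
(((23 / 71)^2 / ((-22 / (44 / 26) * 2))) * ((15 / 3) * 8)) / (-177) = 0.00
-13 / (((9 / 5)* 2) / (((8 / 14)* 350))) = -6500 / 9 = -722.22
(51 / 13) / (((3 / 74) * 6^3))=629 / 1404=0.45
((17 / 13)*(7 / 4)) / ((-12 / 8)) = -119 / 78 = -1.53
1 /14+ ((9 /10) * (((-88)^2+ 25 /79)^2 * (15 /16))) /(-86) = -70742779032973 /120226624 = -588411.92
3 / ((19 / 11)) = 33 / 19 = 1.74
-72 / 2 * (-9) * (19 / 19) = 324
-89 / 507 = -0.18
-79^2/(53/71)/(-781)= 6241/583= 10.70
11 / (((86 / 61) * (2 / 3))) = 2013 / 172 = 11.70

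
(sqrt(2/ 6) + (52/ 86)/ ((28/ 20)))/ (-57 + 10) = -sqrt(3)/ 141 - 130/ 14147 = -0.02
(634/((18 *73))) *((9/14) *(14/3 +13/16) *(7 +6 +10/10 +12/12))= 416855/16352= 25.49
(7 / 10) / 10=7 / 100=0.07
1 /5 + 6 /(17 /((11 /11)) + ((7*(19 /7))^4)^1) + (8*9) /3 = 2628488 /108615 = 24.20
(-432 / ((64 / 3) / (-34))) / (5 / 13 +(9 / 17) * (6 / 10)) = 1521585 / 1552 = 980.40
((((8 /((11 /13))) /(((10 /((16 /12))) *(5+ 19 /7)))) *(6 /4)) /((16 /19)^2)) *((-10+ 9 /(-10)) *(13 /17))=-46549867 /16156800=-2.88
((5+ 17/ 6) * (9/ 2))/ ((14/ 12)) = 423/ 14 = 30.21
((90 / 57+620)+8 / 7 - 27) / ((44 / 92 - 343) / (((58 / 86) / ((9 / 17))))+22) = -898400309 / 372310624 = -2.41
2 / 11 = 0.18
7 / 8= 0.88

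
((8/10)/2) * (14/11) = 28/55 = 0.51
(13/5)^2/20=169/500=0.34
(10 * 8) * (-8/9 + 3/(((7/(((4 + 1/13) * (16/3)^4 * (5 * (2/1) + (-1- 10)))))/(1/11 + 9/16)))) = -1999131520/27027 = -73967.94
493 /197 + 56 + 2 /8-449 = -307515 /788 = -390.25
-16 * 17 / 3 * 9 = -816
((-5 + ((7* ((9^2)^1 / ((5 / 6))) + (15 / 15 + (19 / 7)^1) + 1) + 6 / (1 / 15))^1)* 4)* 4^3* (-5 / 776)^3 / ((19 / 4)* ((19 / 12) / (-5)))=80862000 / 2306324671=0.04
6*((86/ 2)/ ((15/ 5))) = 86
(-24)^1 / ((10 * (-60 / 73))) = 73 / 25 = 2.92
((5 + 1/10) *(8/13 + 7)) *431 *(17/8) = 36994023/1040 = 35571.18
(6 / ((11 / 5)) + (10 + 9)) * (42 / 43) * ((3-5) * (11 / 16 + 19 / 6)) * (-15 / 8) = 4642575 / 15136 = 306.72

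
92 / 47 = 1.96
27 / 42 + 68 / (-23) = -745 / 322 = -2.31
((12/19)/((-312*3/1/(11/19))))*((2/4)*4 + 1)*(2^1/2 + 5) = -33/4693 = -0.01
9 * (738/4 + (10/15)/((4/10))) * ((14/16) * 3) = 70371/16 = 4398.19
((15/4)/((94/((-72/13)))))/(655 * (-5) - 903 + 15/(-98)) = 13230/250179449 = 0.00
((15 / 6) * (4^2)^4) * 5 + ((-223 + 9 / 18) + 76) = 1638107 / 2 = 819053.50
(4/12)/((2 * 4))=1/24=0.04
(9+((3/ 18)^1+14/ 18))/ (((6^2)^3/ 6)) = 179/ 139968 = 0.00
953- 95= 858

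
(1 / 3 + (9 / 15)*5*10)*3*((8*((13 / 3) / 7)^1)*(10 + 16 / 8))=5408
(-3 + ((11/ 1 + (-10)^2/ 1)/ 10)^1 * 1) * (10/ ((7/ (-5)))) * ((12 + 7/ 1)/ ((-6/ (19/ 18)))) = 5415/ 28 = 193.39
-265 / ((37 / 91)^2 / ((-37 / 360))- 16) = 2194465 / 145816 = 15.05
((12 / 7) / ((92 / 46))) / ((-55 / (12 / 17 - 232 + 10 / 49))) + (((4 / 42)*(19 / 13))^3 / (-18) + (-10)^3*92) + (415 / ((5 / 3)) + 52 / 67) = -1052463274432960079 / 11471411636685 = -91746.62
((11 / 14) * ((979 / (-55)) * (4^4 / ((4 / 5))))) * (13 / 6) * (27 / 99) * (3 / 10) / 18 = -4628 / 105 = -44.08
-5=-5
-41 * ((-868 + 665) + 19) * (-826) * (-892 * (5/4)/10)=694794856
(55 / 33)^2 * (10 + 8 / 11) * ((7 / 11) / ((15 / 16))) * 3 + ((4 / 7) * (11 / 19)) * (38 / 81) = 4173688 / 68607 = 60.83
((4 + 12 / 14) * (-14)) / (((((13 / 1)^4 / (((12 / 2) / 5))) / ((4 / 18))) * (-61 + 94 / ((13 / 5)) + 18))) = 272 / 2932995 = 0.00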